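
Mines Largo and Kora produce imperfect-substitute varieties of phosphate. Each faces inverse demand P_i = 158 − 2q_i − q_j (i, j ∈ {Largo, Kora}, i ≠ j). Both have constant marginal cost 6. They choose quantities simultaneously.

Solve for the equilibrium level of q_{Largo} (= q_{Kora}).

30.4

Mine Largo's profit: π = q_{Largo}(158 − 2q_{Largo} − q_{Kora}) − 6q_{Largo}.
∂π/∂q_{Largo} = 152 − 4q_{Largo} − q_{Kora} = 0 ⇒ q_{Largo} = 38 − 0.25q_{Kora}.
By symmetry q_{Kora} = q_{Largo}; substituting into the reaction function, 1.25q_{Largo} = 38 and q_{Largo} = 30.4.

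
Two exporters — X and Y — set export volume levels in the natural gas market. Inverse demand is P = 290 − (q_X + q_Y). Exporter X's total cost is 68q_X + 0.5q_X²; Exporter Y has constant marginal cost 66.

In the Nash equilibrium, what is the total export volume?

Exporter X's profit: π = q_X(290 − (q_X + q_Y)) − 68q_X − 0.5q_X².
∂π/∂q_X = 222 − 3q_X − q_Y = 0, so q_X = 74 − (1/3)q_Y.
For Y: ∂π/∂q_Y = 224 − 2q_Y − q_X = 0 ⇒ q_Y = 112 − 0.5q_X.
Solving the two reaction functions simultaneously: (1 − (−1/3)(−0.5))q_X = 74 − (1/3)·112, so (5/6)q_X = 110/3 and q_X = 44.
Then q_Y = 112 − 0.5·44 = 90.
Total export volume: 44 + 90 = 134.

134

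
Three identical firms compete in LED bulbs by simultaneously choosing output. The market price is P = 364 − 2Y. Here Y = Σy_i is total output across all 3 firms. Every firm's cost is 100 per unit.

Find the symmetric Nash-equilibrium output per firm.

A representative firm's profit is π_i = y_i(364 − 2Y) − 100y_i, with Y = y_i + Σ_{j≠i} y_j.
First-order condition: 264 − 4y_i − 2Σ_{j≠i} y_j = 0.
In a symmetric equilibrium every firm chooses the same y, so Σ_{j≠i} y_j = 2y. The condition becomes 264 − 8y = 0, giving y = 264/8 = 33.

33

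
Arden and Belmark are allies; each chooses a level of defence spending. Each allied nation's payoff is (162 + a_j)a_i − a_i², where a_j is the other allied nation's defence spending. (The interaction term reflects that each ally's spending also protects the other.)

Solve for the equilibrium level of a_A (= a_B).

Arden's payoff is (162 + a_B)a_A − a_A².
∂π/∂a_A = 162 + a_B − 2a_A = 0, so a_A = 81 + 0.5a_B.
The game is symmetric, so in equilibrium a_B = a_A: the reaction function gives 0.5a_A = 81, hence a_A = 162.

162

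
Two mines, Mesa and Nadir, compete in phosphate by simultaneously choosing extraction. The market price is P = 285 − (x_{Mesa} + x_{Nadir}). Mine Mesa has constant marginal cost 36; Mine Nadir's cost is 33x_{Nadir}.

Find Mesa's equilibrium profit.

Mine Mesa's profit: π = x_{Mesa}(285 − (x_{Mesa} + x_{Nadir})) − 36x_{Mesa}.
∂π/∂x_{Mesa} = 249 − 2x_{Mesa} − x_{Nadir} = 0, so x_{Mesa} = 124.5 − 0.5x_{Nadir}.
By the same steps for Nadir: x_{Nadir} = 126 − 0.5x_{Mesa}.
Substituting the second reaction function into the first: x_{Mesa} = 124.5 − 0.5(126 − 0.5x_{Mesa}), which gives 0.75x_{Mesa} = 61.5 ⇒ x_{Mesa} = 82.
Then x_{Nadir} = 126 − 0.5·82 = 85.
Price P = 285 − 167 = 118.
Mesa's profit: (118 − 36)·82 = 6724.

6724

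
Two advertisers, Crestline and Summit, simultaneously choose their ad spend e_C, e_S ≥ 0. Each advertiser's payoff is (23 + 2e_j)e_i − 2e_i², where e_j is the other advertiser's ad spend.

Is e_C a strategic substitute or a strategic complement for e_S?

strategic complements

Crestline's payoff is (23 + 2e_S)e_C − 2e_C².
∂π/∂e_C = 23 + 2e_S − 4e_C = 0, so e_C = 5.75 + 0.5e_S.
The best-response slope de_C/de_S = 0.5 > 0: the reaction function is upward-sloping, so the choices are strategic complements.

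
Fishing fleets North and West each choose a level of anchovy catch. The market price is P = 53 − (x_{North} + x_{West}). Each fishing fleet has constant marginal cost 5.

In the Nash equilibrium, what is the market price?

21

Fishing fleet North's profit: π = x_{North}(53 − (x_{North} + x_{West})) − 5x_{North}.
∂π/∂x_{North} = 48 − 2x_{North} − x_{West} = 0, so x_{North} = 24 − 0.5x_{West}.
Setting x_{North} = x_{West} in the reaction function: x_{North} = 24 − 0.5x_{North}, so x_{North} = 24 / 1.5 = 16.
Equilibrium price: P = 53 − 32 = 21.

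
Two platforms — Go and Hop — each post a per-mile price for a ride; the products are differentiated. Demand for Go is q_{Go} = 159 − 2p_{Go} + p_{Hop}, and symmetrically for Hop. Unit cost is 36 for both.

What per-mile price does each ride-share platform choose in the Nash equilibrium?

Go's profit: π = (p_{Go} − 36)(159 − 2p_{Go} + p_{Hop}).
∂π/∂p_{Go} = 231 − 4p_{Go} + p_{Hop} = 0 ⇒ p_{Go} = 57.75 + 0.25p_{Hop}.
By symmetry p_{Hop} = p_{Go}; substituting into the reaction function, 0.75p_{Go} = 57.75 and p_{Go} = 77.

77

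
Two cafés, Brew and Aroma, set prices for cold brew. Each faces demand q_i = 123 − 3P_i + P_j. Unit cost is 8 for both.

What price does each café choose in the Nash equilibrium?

29.4

Brew's profit: π = (P_{Brew} − 8)(123 − 3P_{Brew} + P_{Aroma}).
∂π/∂P_{Brew} = 147 − 6P_{Brew} + P_{Aroma} = 0 ⇒ P_{Brew} = 24.5 + (1/6)P_{Aroma}.
The game is symmetric, so in equilibrium P_{Aroma} = P_{Brew}: the reaction function gives (5/6)P_{Brew} = 24.5, hence P_{Brew} = 29.4.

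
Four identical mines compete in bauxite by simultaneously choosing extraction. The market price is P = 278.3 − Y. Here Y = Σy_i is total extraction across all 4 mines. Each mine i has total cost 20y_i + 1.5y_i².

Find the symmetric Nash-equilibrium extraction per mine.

32.2875

A representative mine's profit is π_i = y_i(278.3 − Y) − 20y_i − 1.5y_i², with Y = y_i + Σ_{j≠i} y_j.
First-order condition: 258.3 − 5y_i − Σ_{j≠i} y_j = 0.
With identical mines, set every y_j = y: then 258.3 − 5y − 3y = 0, i.e. y = 258.3/8 = 32.2875.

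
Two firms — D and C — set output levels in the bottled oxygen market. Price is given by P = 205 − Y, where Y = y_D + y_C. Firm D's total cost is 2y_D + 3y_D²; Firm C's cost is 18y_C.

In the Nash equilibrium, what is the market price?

104.2

Firm D's profit: π = y_D(205 − (y_D + y_C)) − 2y_D − 3y_D².
∂π/∂y_D = 203 − 8y_D − y_C = 0, so y_D = 25.375 − 0.125y_C.
For C: ∂π/∂y_C = 187 − 2y_C − y_D = 0 ⇒ y_C = 93.5 − 0.5y_D.
Substituting the second reaction function into the first: y_D = 25.375 − 0.125(93.5 − 0.5y_D), which gives 0.9375y_D = 13.6875 ⇒ y_D = 14.6.
Then y_C = 93.5 − 0.5·14.6 = 86.2.
Equilibrium price: P = 205 − 100.8 = 104.2.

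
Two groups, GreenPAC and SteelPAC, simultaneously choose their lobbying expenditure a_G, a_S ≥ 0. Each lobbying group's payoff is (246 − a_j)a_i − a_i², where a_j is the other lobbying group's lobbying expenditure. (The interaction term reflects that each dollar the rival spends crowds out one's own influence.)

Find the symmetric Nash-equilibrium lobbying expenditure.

GreenPAC's payoff is (246 − a_S)a_G − a_G².
∂π/∂a_G = 246 − a_S − 2a_G = 0, so a_G = 123 − 0.5a_S.
Setting a_G = a_S in the reaction function: a_G = 123 − 0.5a_G, so a_G = 123 / 1.5 = 82.

82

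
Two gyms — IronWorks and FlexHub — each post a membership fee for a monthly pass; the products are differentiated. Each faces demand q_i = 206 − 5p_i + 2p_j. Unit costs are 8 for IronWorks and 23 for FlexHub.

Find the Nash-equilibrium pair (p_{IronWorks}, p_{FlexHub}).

32.3125, 38.5625

IronWorks's profit: π = (p_{IronWorks} − 8)(206 − 5p_{IronWorks} + 2p_{FlexHub}).
∂π/∂p_{IronWorks} = 246 − 10p_{IronWorks} + 2p_{FlexHub} = 0 ⇒ p_{IronWorks} = 24.6 + 0.2p_{FlexHub}.
Similarly p_{FlexHub} = 32.1 + 0.2p_{IronWorks}.
Solving the two reaction functions simultaneously: (1 − (0.2)(0.2))p_{IronWorks} = 24.6 + 0.2·32.1, so 0.96p_{IronWorks} = 31.02 and p_{IronWorks} = 32.3125.
Then p_{FlexHub} = 32.1 + 0.2·32.3125 = 38.5625.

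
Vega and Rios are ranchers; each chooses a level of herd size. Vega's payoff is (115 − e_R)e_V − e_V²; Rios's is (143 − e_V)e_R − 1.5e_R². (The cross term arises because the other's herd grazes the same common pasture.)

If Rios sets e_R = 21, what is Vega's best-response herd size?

47

Expanding Vega's payoff: 115e_V − e_Re_V − e_V².
∂π/∂e_V = 115 − e_R − 2e_V = 0, so e_V = 57.5 − 0.5e_R.
At e_R = 21: e_V = 57.5 − 0.5·21 = 47.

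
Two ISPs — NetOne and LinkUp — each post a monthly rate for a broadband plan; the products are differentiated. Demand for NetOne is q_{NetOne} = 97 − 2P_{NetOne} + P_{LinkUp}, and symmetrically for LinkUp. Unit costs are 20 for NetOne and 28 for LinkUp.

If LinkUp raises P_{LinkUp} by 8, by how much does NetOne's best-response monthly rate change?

2

NetOne's profit: π = (P_{NetOne} − 20)(97 − 2P_{NetOne} + P_{LinkUp}).
∂π/∂P_{NetOne} = 137 − 4P_{NetOne} + P_{LinkUp} = 0 ⇒ P_{NetOne} = 34.25 + 0.25P_{LinkUp}.
The reaction-function slope is 0.25, so an 8-unit rise in P_{LinkUp} moves P_{NetOne} by 0.25 × 8 = 2. NetOne's best response rises — the actions are strategic complements.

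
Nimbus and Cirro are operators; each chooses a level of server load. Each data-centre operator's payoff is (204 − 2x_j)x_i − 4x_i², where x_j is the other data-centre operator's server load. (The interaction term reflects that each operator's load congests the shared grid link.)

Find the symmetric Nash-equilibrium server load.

Nimbus's payoff is (204 − 2x_C)x_N − 4x_N².
∂π/∂x_N = 204 − 2x_C − 8x_N = 0, so x_N = 25.5 − 0.25x_C.
The game is symmetric, so in equilibrium x_C = x_N: the reaction function gives 1.25x_N = 25.5, hence x_N = 20.4.

20.4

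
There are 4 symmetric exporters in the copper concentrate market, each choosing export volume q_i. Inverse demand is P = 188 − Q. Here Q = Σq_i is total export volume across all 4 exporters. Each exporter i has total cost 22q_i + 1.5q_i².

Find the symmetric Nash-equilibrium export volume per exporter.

20.75

A representative exporter's profit is π_i = q_i(188 − Q) − 22q_i − 1.5q_i², with Q = q_i + Σ_{j≠i} q_j.
First-order condition: 166 − 5q_i − Σ_{j≠i} q_j = 0.
Imposing symmetry (q_j = q for all j) turns Σ_{j≠i} q_j into 3q, so 166 = 8q and q = 20.75.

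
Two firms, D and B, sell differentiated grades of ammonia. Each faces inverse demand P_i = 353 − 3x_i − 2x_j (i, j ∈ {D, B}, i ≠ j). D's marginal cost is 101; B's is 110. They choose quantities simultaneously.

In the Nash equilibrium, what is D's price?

Firm D's profit: π = x_D(353 − 3x_D − 2x_B) − 101x_D.
∂π/∂x_D = 252 − 6x_D − 2x_B = 0 ⇒ x_D = 42 − (1/3)x_B.
Similarly x_B = 40.5 − (1/3)x_D.
Solving the two reaction functions simultaneously: (1 − (−1/3)(−1/3))x_D = 42 − (1/3)·40.5, so (8/9)x_D = 28.5 and x_D = 32.0625.
Then x_B = 40.5 − (1/3)·32.0625 = 29.8125.
P_D = 353 − 3·32.0625 − 2·29.8125 = 197.1875.

197.1875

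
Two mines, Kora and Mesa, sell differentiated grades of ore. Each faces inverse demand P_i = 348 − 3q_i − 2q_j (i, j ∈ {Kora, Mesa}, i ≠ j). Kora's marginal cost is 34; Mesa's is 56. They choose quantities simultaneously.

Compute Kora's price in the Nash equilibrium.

Mine Kora's profit: π = q_{Kora}(348 − 3q_{Kora} − 2q_{Mesa}) − 34q_{Kora}.
∂π/∂q_{Kora} = 314 − 6q_{Kora} − 2q_{Mesa} = 0 ⇒ q_{Kora} = 157/3 − (1/3)q_{Mesa}.
Similarly q_{Mesa} = 146/3 − (1/3)q_{Kora}.
Solving the two reaction functions simultaneously: (1 − (−1/3)(−1/3))q_{Kora} = 157/3 − (1/3)·(146/3), so (8/9)q_{Kora} = 325/9 and q_{Kora} = 40.625.
Then q_{Mesa} = 146/3 − (1/3)·40.625 = 35.125.
P_{Kora} = 348 − 3·40.625 − 2·35.125 = 155.875.

155.875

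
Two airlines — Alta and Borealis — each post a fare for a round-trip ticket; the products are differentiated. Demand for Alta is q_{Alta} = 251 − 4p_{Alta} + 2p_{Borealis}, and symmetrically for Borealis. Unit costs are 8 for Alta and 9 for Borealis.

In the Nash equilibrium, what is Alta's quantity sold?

157.2

Alta's profit: π = (p_{Alta} − 8)(251 − 4p_{Alta} + 2p_{Borealis}).
∂π/∂p_{Alta} = 283 − 8p_{Alta} + 2p_{Borealis} = 0 ⇒ p_{Alta} = 35.375 + 0.25p_{Borealis}.
Similarly p_{Borealis} = 35.875 + 0.25p_{Alta}.
Plugging p_{Borealis} into Alta's best response: p_{Alta} = 35.375 + 0.25(35.875 + 0.25p_{Alta}) ⇒ 0.9375p_{Alta} = 1419/32, so p_{Alta} = 47.3.
Then p_{Borealis} = 35.875 + 0.25·47.3 = 47.7.
q_{Alta} = 251 − 4·47.3 + 2·47.7 = 157.2.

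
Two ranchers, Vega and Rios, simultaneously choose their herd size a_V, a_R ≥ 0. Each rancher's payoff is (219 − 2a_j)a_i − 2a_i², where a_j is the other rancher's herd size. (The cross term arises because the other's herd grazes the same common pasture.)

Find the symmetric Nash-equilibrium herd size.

36.5

Vega's payoff is (219 − 2a_R)a_V − 2a_V².
∂π/∂a_V = 219 − 2a_R − 4a_V = 0, so a_V = 54.75 − 0.5a_R.
Setting a_V = a_R in the reaction function: a_V = 54.75 − 0.5a_V, so a_V = 54.75 / 1.5 = 36.5.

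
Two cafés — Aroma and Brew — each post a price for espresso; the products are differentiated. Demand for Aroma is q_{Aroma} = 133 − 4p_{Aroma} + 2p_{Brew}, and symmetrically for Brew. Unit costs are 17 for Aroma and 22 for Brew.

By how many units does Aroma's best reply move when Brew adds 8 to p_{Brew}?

2

Aroma's profit: π = (p_{Aroma} − 17)(133 − 4p_{Aroma} + 2p_{Brew}).
∂π/∂p_{Aroma} = 201 − 8p_{Aroma} + 2p_{Brew} = 0 ⇒ p_{Aroma} = 25.125 + 0.25p_{Brew}.
The reaction-function slope is 0.25, so an 8-unit rise in p_{Brew} moves p_{Aroma} by 0.25 × 8 = 2. Aroma's best response rises — the actions are strategic complements.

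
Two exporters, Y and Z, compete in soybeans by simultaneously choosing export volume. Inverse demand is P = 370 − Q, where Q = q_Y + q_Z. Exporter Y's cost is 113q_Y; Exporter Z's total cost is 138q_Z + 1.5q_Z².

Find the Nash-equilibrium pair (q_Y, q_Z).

Exporter Y's profit: π = q_Y(370 − (q_Y + q_Z)) − 113q_Y.
∂π/∂q_Y = 257 − 2q_Y − q_Z = 0, so q_Y = 128.5 − 0.5q_Z.
For Z: ∂π/∂q_Z = 232 − 5q_Z − q_Y = 0 ⇒ q_Z = 46.4 − 0.2q_Y.
Substituting the second reaction function into the first: q_Y = 128.5 − 0.5(46.4 − 0.2q_Y), which gives 0.9q_Y = 105.3 ⇒ q_Y = 117.
Then q_Z = 46.4 − 0.2·117 = 23.

117, 23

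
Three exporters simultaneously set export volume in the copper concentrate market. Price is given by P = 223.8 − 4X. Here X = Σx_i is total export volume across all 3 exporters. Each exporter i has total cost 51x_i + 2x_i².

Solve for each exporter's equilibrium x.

A representative exporter's profit is π_i = x_i(223.8 − 4X) − 51x_i − 2x_i², with X = x_i + Σ_{j≠i} x_j.
First-order condition: 172.8 − 12x_i − 4Σ_{j≠i} x_j = 0.
In a symmetric equilibrium every exporter chooses the same x, so Σ_{j≠i} x_j = 2x. The condition becomes 172.8 − 20x = 0, giving x = 172.8/20 = 8.64.

8.64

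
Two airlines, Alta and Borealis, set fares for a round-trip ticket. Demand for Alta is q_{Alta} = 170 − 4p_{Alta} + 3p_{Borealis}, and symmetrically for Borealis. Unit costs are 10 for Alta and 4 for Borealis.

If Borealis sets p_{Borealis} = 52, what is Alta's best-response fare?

Alta's profit: π = (p_{Alta} − 10)(170 − 4p_{Alta} + 3p_{Borealis}).
∂π/∂p_{Alta} = 210 − 8p_{Alta} + 3p_{Borealis} = 0 ⇒ p_{Alta} = 26.25 + 0.375p_{Borealis}.
At p_{Borealis} = 52: p_{Alta} = 26.25 + 0.375·52 = 45.75.

45.75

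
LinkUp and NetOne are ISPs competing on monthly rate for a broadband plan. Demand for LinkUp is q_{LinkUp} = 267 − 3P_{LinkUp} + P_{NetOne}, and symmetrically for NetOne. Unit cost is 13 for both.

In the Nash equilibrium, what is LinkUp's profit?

LinkUp's profit: π = (P_{LinkUp} − 13)(267 − 3P_{LinkUp} + P_{NetOne}).
∂π/∂P_{LinkUp} = 306 − 6P_{LinkUp} + P_{NetOne} = 0 ⇒ P_{LinkUp} = 51 + (1/6)P_{NetOne}.
Setting P_{LinkUp} = P_{NetOne} in the reaction function: P_{LinkUp} = 51 + (1/6)P_{LinkUp}, so P_{LinkUp} = 51 / (5/6) = 61.2.
q_{LinkUp} = 267 − 3·61.2 + 61.2 = 144.6.
Profit = (61.2 − 13)·144.6 = 6969.72.

6969.72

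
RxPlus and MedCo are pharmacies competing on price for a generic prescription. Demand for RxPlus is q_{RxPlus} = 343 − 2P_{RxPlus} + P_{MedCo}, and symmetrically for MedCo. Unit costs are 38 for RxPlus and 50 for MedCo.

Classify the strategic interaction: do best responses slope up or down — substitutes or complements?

strategic complements

RxPlus's profit: π = (P_{RxPlus} − 38)(343 − 2P_{RxPlus} + P_{MedCo}).
∂π/∂P_{RxPlus} = 419 − 4P_{RxPlus} + P_{MedCo} = 0 ⇒ P_{RxPlus} = 104.75 + 0.25P_{MedCo}.
The best-response slope dP_{RxPlus}/dP_{MedCo} = 0.25 > 0: the reaction function is upward-sloping, so the choices are strategic complements.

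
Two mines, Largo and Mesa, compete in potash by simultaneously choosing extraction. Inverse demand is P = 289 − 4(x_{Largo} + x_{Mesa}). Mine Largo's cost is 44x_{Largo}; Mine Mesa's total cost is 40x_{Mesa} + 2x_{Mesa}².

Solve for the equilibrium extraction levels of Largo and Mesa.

24.3, 12.65

Mine Largo's profit: π = x_{Largo}(289 − 4(x_{Largo} + x_{Mesa})) − 44x_{Largo}.
∂π/∂x_{Largo} = 245 − 8x_{Largo} − 4x_{Mesa} = 0, so x_{Largo} = 30.625 − 0.5x_{Mesa}.
For Mesa: ∂π/∂x_{Mesa} = 249 − 12x_{Mesa} − 4x_{Largo} = 0 ⇒ x_{Mesa} = 20.75 − (1/3)x_{Largo}.
Solving the two reaction functions simultaneously: (1 − (−0.5)(−1/3))x_{Largo} = 30.625 − 0.5·20.75, so (5/6)x_{Largo} = 20.25 and x_{Largo} = 24.3.
Then x_{Mesa} = 20.75 − (1/3)·24.3 = 12.65.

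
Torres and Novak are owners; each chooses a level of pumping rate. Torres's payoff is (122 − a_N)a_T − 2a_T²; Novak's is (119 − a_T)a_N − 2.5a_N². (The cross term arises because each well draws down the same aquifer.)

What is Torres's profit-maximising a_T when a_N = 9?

28.25

Expanding Torres's payoff: 122a_T − a_Na_T − 2a_T².
∂π/∂a_T = 122 − a_N − 4a_T = 0, so a_T = 30.5 − 0.25a_N.
At a_N = 9: a_T = 30.5 − 0.25·9 = 28.25.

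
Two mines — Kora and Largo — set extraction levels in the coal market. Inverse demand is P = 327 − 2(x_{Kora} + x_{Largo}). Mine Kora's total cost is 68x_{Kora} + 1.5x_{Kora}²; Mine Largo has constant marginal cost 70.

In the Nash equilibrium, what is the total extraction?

Mine Kora's profit: π = x_{Kora}(327 − 2(x_{Kora} + x_{Largo})) − 68x_{Kora} − 1.5x_{Kora}².
∂π/∂x_{Kora} = 259 − 7x_{Kora} − 2x_{Largo} = 0, so x_{Kora} = 37 − (2/7)x_{Largo}.
For Largo: ∂π/∂x_{Largo} = 257 − 4x_{Largo} − 2x_{Kora} = 0 ⇒ x_{Largo} = 64.25 − 0.5x_{Kora}.
Substituting the second reaction function into the first: x_{Kora} = 37 − (2/7)(64.25 − 0.5x_{Kora}), which gives (6/7)x_{Kora} = 261/14 ⇒ x_{Kora} = 21.75.
Then x_{Largo} = 64.25 − 0.5·21.75 = 53.375.
Total extraction: 21.75 + 53.375 = 75.125.

75.125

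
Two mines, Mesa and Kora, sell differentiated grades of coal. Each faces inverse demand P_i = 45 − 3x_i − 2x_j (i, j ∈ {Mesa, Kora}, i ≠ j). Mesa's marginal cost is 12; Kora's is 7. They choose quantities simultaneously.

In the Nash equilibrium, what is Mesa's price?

23.4375

Mine Mesa's profit: π = x_{Mesa}(45 − 3x_{Mesa} − 2x_{Kora}) − 12x_{Mesa}.
∂π/∂x_{Mesa} = 33 − 6x_{Mesa} − 2x_{Kora} = 0 ⇒ x_{Mesa} = 5.5 − (1/3)x_{Kora}.
Similarly x_{Kora} = 19/3 − (1/3)x_{Mesa}.
Solving the two reaction functions simultaneously: (1 − (−1/3)(−1/3))x_{Mesa} = 5.5 − (1/3)·(19/3), so (8/9)x_{Mesa} = 61/18 and x_{Mesa} = 3.8125.
Then x_{Kora} = 19/3 − (1/3)·3.8125 = 5.0625.
P_{Mesa} = 45 − 3·3.8125 − 2·5.0625 = 23.4375.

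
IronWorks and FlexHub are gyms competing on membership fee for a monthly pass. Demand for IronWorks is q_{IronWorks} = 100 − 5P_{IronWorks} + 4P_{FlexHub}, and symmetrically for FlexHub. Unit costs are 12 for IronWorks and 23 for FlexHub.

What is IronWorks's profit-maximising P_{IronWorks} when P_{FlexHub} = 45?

34

IronWorks's profit: π = (P_{IronWorks} − 12)(100 − 5P_{IronWorks} + 4P_{FlexHub}).
∂π/∂P_{IronWorks} = 160 − 10P_{IronWorks} + 4P_{FlexHub} = 0 ⇒ P_{IronWorks} = 16 + 0.4P_{FlexHub}.
At P_{FlexHub} = 45: P_{IronWorks} = 16 + 0.4·45 = 34.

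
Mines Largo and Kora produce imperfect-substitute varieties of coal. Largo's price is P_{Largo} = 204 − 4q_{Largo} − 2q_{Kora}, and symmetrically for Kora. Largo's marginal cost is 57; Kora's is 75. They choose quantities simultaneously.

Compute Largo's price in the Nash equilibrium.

118.2

Mine Largo's profit: π = q_{Largo}(204 − 4q_{Largo} − 2q_{Kora}) − 57q_{Largo}.
∂π/∂q_{Largo} = 147 − 8q_{Largo} − 2q_{Kora} = 0 ⇒ q_{Largo} = 18.375 − 0.25q_{Kora}.
Similarly q_{Kora} = 16.125 − 0.25q_{Largo}.
Plugging q_{Kora} into Largo's best response: q_{Largo} = 18.375 − 0.25(16.125 − 0.25q_{Largo}) ⇒ 0.9375q_{Largo} = 459/32, so q_{Largo} = 15.3.
Then q_{Kora} = 16.125 − 0.25·15.3 = 12.3.
P_{Largo} = 204 − 4·15.3 − 2·12.3 = 118.2.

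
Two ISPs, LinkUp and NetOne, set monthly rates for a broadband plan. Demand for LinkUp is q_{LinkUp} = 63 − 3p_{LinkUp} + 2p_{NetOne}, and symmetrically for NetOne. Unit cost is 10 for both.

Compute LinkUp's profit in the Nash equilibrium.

LinkUp's profit: π = (p_{LinkUp} − 10)(63 − 3p_{LinkUp} + 2p_{NetOne}).
∂π/∂p_{LinkUp} = 93 − 6p_{LinkUp} + 2p_{NetOne} = 0 ⇒ p_{LinkUp} = 15.5 + (1/3)p_{NetOne}.
By symmetry p_{NetOne} = p_{LinkUp}; substituting into the reaction function, (2/3)p_{LinkUp} = 15.5 and p_{LinkUp} = 23.25.
q_{LinkUp} = 63 − 3·23.25 + 2·23.25 = 39.75.
Profit = (23.25 − 10)·39.75 = 526.6875.

526.6875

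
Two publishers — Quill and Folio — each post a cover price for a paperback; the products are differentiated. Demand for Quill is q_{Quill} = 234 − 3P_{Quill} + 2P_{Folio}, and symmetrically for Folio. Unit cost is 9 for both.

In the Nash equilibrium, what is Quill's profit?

9492.1875

Quill's profit: π = (P_{Quill} − 9)(234 − 3P_{Quill} + 2P_{Folio}).
∂π/∂P_{Quill} = 261 − 6P_{Quill} + 2P_{Folio} = 0 ⇒ P_{Quill} = 43.5 + (1/3)P_{Folio}.
By symmetry P_{Folio} = P_{Quill}; substituting into the reaction function, (2/3)P_{Quill} = 43.5 and P_{Quill} = 65.25.
q_{Quill} = 234 − 3·65.25 + 2·65.25 = 168.75.
Profit = (65.25 − 9)·168.75 = 9492.1875.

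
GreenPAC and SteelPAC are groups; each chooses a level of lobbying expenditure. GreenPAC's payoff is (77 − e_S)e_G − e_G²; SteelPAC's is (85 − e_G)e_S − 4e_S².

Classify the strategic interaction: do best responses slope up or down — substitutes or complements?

strategic substitutes

Expanding GreenPAC's payoff: 77e_G − e_Se_G − e_G².
∂π/∂e_G = 77 − e_S − 2e_G = 0, so e_G = 38.5 − 0.5e_S.
The best-response slope de_G/de_S = −0.5 < 0: the reaction function is downward-sloping, so the choices are strategic substitutes.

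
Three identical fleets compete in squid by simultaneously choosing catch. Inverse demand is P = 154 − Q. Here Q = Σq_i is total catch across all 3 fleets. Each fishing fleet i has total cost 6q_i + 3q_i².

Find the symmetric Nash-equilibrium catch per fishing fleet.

A representative fishing fleet's profit is π_i = q_i(154 − Q) − 6q_i − 3q_i², with Q = q_i + Σ_{j≠i} q_j.
First-order condition: 148 − 8q_i − Σ_{j≠i} q_j = 0.
With identical fishing fleets, set every q_j = q: then 148 − 8q − 2q = 0, i.e. q = 148/10 = 14.8.

14.8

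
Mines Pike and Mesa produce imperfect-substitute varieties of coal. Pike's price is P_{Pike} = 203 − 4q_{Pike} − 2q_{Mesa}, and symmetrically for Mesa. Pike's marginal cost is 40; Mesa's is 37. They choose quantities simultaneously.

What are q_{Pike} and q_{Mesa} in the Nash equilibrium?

Mine Pike's profit: π = q_{Pike}(203 − 4q_{Pike} − 2q_{Mesa}) − 40q_{Pike}.
∂π/∂q_{Pike} = 163 − 8q_{Pike} − 2q_{Mesa} = 0 ⇒ q_{Pike} = 20.375 − 0.25q_{Mesa}.
Similarly q_{Mesa} = 20.75 − 0.25q_{Pike}.
Plugging q_{Mesa} into Pike's best response: q_{Pike} = 20.375 − 0.25(20.75 − 0.25q_{Pike}) ⇒ 0.9375q_{Pike} = 15.1875, so q_{Pike} = 16.2.
Then q_{Mesa} = 20.75 − 0.25·16.2 = 16.7.

16.2, 16.7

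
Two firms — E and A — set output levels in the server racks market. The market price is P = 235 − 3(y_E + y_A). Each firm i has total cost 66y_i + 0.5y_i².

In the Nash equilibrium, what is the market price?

133.6

Firm E's profit: π = y_E(235 − 3(y_E + y_A)) − 66y_E − 0.5y_E².
∂π/∂y_E = 169 − 7y_E − 3y_A = 0, so y_E = 169/7 − (3/7)y_A.
By symmetry y_A = y_E; substituting into the reaction function, (10/7)y_E = 169/7 and y_E = 16.9.
Equilibrium price: P = 235 − 3·33.8 = 133.6.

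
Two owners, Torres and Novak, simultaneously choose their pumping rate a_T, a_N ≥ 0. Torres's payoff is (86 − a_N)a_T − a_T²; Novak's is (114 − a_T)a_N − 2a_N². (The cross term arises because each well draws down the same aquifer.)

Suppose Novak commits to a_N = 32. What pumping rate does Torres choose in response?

Expanding Torres's payoff: 86a_T − a_Na_T − a_T².
∂π/∂a_T = 86 − a_N − 2a_T = 0, so a_T = 43 − 0.5a_N.
At a_N = 32: a_T = 43 − 0.5·32 = 27.

27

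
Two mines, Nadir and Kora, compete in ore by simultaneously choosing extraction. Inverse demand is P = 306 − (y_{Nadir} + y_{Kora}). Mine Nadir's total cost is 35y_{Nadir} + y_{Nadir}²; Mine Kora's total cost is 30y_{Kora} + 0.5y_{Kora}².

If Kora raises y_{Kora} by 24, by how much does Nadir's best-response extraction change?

Mine Nadir's profit: π = y_{Nadir}(306 − (y_{Nadir} + y_{Kora})) − 35y_{Nadir} − y_{Nadir}².
∂π/∂y_{Nadir} = 271 − 4y_{Nadir} − y_{Kora} = 0, so y_{Nadir} = 67.75 − 0.25y_{Kora}.
The reaction-function slope is −0.25, so a 24-unit rise in y_{Kora} moves y_{Nadir} by −0.25 × 24 = −6. Nadir's best response falls — the actions are strategic substitutes.

-6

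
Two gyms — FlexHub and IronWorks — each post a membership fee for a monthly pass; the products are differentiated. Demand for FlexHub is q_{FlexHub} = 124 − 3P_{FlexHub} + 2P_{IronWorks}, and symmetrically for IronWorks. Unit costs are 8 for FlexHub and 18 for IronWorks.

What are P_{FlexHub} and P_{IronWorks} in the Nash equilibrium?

38.875, 42.625

FlexHub's profit: π = (P_{FlexHub} − 8)(124 − 3P_{FlexHub} + 2P_{IronWorks}).
∂π/∂P_{FlexHub} = 148 − 6P_{FlexHub} + 2P_{IronWorks} = 0 ⇒ P_{FlexHub} = 74/3 + (1/3)P_{IronWorks}.
Similarly P_{IronWorks} = 89/3 + (1/3)P_{FlexHub}.
Substituting the second reaction function into the first: P_{FlexHub} = 74/3 + (1/3)(89/3 + (1/3)P_{FlexHub}), which gives (8/9)P_{FlexHub} = 311/9 ⇒ P_{FlexHub} = 38.875.
Then P_{IronWorks} = 89/3 + (1/3)·38.875 = 42.625.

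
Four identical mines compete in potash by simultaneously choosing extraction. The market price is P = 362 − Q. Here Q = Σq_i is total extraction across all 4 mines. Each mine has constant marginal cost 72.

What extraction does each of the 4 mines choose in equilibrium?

A representative mine's profit is π_i = q_i(362 − Q) − 72q_i, with Q = q_i + Σ_{j≠i} q_j.
First-order condition: 290 − 2q_i − Σ_{j≠i} q_j = 0.
Imposing symmetry (q_j = q for all j) turns Σ_{j≠i} q_j into 3q, so 290 = 5q and q = 58.

58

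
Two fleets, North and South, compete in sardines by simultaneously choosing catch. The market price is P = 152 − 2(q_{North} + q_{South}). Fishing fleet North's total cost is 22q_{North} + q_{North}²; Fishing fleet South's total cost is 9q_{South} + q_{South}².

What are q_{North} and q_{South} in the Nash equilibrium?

15.4375, 18.6875

Fishing fleet North's profit: π = q_{North}(152 − 2(q_{North} + q_{South})) − 22q_{North} − q_{North}².
∂π/∂q_{North} = 130 − 6q_{North} − 2q_{South} = 0, so q_{North} = 65/3 − (1/3)q_{South}.
By the same steps for South: q_{South} = 143/6 − (1/3)q_{North}.
Substituting the second reaction function into the first: q_{North} = 65/3 − (1/3)(143/6 − (1/3)q_{North}), which gives (8/9)q_{North} = 247/18 ⇒ q_{North} = 15.4375.
Then q_{South} = 143/6 − (1/3)·15.4375 = 18.6875.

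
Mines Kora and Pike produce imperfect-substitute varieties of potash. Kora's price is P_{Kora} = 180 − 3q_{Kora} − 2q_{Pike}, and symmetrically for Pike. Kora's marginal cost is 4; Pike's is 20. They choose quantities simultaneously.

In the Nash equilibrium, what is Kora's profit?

1587

Mine Kora's profit: π = q_{Kora}(180 − 3q_{Kora} − 2q_{Pike}) − 4q_{Kora}.
∂π/∂q_{Kora} = 176 − 6q_{Kora} − 2q_{Pike} = 0 ⇒ q_{Kora} = 88/3 − (1/3)q_{Pike}.
Similarly q_{Pike} = 80/3 − (1/3)q_{Kora}.
Solving the two reaction functions simultaneously: (1 − (−1/3)(−1/3))q_{Kora} = 88/3 − (1/3)·(80/3), so (8/9)q_{Kora} = 184/9 and q_{Kora} = 23.
Then q_{Pike} = 80/3 − (1/3)·23 = 19.
P_{Kora} = 180 − 3·23 − 2·19 = 73.
Profit = (73 − 4)·23 = 1587.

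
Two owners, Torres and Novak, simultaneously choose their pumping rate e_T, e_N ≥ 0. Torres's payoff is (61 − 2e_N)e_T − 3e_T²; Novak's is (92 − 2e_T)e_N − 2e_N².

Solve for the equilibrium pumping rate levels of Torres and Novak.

Expanding Torres's payoff: 61e_T − 2e_Ne_T − 3e_T².
∂π/∂e_T = 61 − 2e_N − 6e_T = 0, so e_T = 61/6 − (1/3)e_N.
Likewise for Novak: e_N = 23 − 0.5e_T.
Solving the two reaction functions simultaneously: (1 − (−1/3)(−0.5))e_T = 61/6 − (1/3)·23, so (5/6)e_T = 2.5 and e_T = 3.
Then e_N = 23 − 0.5·3 = 21.5.

3, 21.5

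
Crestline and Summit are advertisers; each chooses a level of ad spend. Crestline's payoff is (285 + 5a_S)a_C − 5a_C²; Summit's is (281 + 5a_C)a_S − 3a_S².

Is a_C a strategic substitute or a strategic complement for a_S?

strategic complements

Expanding Crestline's payoff: 285a_C + 5a_Sa_C − 5a_C².
∂π/∂a_C = 285 + 5a_S − 10a_C = 0, so a_C = 28.5 + 0.5a_S.
The best-response slope da_C/da_S = 0.5 > 0: the reaction function is upward-sloping, so the choices are strategic complements.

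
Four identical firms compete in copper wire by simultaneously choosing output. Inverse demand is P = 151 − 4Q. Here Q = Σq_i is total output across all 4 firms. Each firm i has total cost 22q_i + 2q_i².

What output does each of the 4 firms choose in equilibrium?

A representative firm's profit is π_i = q_i(151 − 4Q) − 22q_i − 2q_i², with Q = q_i + Σ_{j≠i} q_j.
First-order condition: 129 − 12q_i − 4Σ_{j≠i} q_j = 0.
In a symmetric equilibrium every firm chooses the same q, so Σ_{j≠i} q_j = 3q. The condition becomes 129 − 24q = 0, giving q = 129/24 = 5.375.

5.375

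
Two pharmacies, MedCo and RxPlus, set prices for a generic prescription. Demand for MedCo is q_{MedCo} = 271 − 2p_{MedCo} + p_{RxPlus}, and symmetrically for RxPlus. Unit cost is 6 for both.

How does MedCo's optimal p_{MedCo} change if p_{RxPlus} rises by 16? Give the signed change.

MedCo's profit: π = (p_{MedCo} − 6)(271 − 2p_{MedCo} + p_{RxPlus}).
∂π/∂p_{MedCo} = 283 − 4p_{MedCo} + p_{RxPlus} = 0 ⇒ p_{MedCo} = 70.75 + 0.25p_{RxPlus}.
The reaction-function slope is 0.25, so a 16-unit rise in p_{RxPlus} moves p_{MedCo} by 0.25 × 16 = 4. MedCo's best response rises — the actions are strategic complements.

4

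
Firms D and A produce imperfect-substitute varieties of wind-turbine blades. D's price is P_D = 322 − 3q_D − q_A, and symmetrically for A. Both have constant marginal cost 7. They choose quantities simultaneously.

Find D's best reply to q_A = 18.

49.5

Firm D's profit: π = q_D(322 − 3q_D − q_A) − 7q_D.
∂π/∂q_D = 315 − 6q_D − q_A = 0 ⇒ q_D = 52.5 − (1/6)q_A.
At q_A = 18: q_D = 52.5 − (1/6)·18 = 49.5.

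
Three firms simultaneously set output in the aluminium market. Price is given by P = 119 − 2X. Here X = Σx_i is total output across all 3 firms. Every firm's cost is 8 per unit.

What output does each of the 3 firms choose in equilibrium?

13.875

A representative firm's profit is π_i = x_i(119 − 2X) − 8x_i, with X = x_i + Σ_{j≠i} x_j.
First-order condition: 111 − 4x_i − 2Σ_{j≠i} x_j = 0.
With identical firms, set every x_j = x: then 111 − 4x − 4x = 0, i.e. x = 111/8 = 13.875.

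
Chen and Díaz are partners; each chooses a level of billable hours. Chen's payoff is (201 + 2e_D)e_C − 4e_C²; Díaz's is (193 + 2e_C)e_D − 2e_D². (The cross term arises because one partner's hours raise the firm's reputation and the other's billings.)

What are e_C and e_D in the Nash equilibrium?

Expanding Chen's payoff: 201e_C + 2e_De_C − 4e_C².
∂π/∂e_C = 201 + 2e_D − 8e_C = 0, so e_C = 25.125 + 0.25e_D.
Likewise for Díaz: e_D = 48.25 + 0.5e_C.
Substituting the second reaction function into the first: e_C = 25.125 + 0.25(48.25 + 0.5e_C), which gives 0.875e_C = 37.1875 ⇒ e_C = 42.5.
Then e_D = 48.25 + 0.5·42.5 = 69.5.

42.5, 69.5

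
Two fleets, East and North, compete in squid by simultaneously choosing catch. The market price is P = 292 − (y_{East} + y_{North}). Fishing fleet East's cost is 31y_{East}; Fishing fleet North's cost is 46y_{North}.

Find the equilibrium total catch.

169

Fishing fleet East's profit: π = y_{East}(292 − (y_{East} + y_{North})) − 31y_{East}.
∂π/∂y_{East} = 261 − 2y_{East} − y_{North} = 0, so y_{East} = 130.5 − 0.5y_{North}.
By the same steps for North: y_{North} = 123 − 0.5y_{East}.
Plugging y_{North} into East's best response: y_{East} = 130.5 − 0.5(123 − 0.5y_{East}) ⇒ 0.75y_{East} = 69, so y_{East} = 92.
Then y_{North} = 123 − 0.5·92 = 77.
Total catch: 92 + 77 = 169.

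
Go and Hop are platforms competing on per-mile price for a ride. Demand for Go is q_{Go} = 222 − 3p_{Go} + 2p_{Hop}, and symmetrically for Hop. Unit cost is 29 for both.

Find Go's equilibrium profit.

Go's profit: π = (p_{Go} − 29)(222 − 3p_{Go} + 2p_{Hop}).
∂π/∂p_{Go} = 309 − 6p_{Go} + 2p_{Hop} = 0 ⇒ p_{Go} = 51.5 + (1/3)p_{Hop}.
Setting p_{Go} = p_{Hop} in the reaction function: p_{Go} = 51.5 + (1/3)p_{Go}, so p_{Go} = 51.5 / (2/3) = 77.25.
q_{Go} = 222 − 3·77.25 + 2·77.25 = 144.75.
Profit = (77.25 − 29)·144.75 = 6984.1875.

6984.1875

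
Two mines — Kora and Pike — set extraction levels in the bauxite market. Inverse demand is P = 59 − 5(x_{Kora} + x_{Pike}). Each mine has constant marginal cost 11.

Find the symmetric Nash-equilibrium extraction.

Mine Kora's profit: π = x_{Kora}(59 − 5(x_{Kora} + x_{Pike})) − 11x_{Kora}.
∂π/∂x_{Kora} = 48 − 10x_{Kora} − 5x_{Pike} = 0, so x_{Kora} = 4.8 − 0.5x_{Pike}.
The game is symmetric, so in equilibrium x_{Pike} = x_{Kora}: the reaction function gives 1.5x_{Kora} = 4.8, hence x_{Kora} = 3.2.

3.2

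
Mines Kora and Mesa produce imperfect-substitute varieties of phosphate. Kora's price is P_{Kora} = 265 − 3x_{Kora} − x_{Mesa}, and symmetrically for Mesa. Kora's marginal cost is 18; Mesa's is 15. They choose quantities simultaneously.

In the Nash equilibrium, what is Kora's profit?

Mine Kora's profit: π = x_{Kora}(265 − 3x_{Kora} − x_{Mesa}) − 18x_{Kora}.
∂π/∂x_{Kora} = 247 − 6x_{Kora} − x_{Mesa} = 0 ⇒ x_{Kora} = 247/6 − (1/6)x_{Mesa}.
Similarly x_{Mesa} = 125/3 − (1/6)x_{Kora}.
Substituting the second reaction function into the first: x_{Kora} = 247/6 − (1/6)(125/3 − (1/6)x_{Kora}), which gives (35/36)x_{Kora} = 308/9 ⇒ x_{Kora} = 35.2.
Then x_{Mesa} = 125/3 − (1/6)·35.2 = 35.8.
P_{Kora} = 265 − 3·35.2 − 35.8 = 123.6.
Profit = (123.6 − 18)·35.2 = 3717.12.

3717.12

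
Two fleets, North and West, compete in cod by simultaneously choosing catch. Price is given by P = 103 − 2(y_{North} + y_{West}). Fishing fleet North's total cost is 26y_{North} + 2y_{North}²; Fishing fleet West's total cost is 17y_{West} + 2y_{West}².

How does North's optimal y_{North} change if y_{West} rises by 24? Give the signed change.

-6

Fishing fleet North's profit: π = y_{North}(103 − 2(y_{North} + y_{West})) − 26y_{North} − 2y_{North}².
∂π/∂y_{North} = 77 − 8y_{North} − 2y_{West} = 0, so y_{North} = 9.625 − 0.25y_{West}.
The reaction-function slope is −0.25, so a 24-unit rise in y_{West} moves y_{North} by −0.25 × 24 = −6. North's best response falls — the actions are strategic substitutes.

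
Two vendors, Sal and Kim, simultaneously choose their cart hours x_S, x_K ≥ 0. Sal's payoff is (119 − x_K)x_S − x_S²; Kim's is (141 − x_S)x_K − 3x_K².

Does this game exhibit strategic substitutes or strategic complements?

Expanding Sal's payoff: 119x_S − x_Kx_S − x_S².
∂π/∂x_S = 119 − x_K − 2x_S = 0, so x_S = 59.5 − 0.5x_K.
The best-response slope dx_S/dx_K = −0.5 < 0: the reaction function is downward-sloping, so the choices are strategic substitutes.

strategic substitutes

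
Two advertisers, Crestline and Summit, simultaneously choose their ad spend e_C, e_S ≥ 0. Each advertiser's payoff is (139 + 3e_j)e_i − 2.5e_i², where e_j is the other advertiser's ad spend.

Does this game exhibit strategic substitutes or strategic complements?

Crestline's payoff is (139 + 3e_S)e_C − 2.5e_C².
∂π/∂e_C = 139 + 3e_S − 5e_C = 0, so e_C = 27.8 + 0.6e_S.
The best-response slope de_C/de_S = 0.6 > 0: the reaction function is upward-sloping, so the choices are strategic complements.

strategic complements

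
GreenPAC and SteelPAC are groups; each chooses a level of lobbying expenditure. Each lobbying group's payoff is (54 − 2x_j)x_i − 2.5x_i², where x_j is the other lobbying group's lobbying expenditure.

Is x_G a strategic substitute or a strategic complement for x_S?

strategic substitutes

GreenPAC's payoff is (54 − 2x_S)x_G − 2.5x_G².
∂π/∂x_G = 54 − 2x_S − 5x_G = 0, so x_G = 10.8 − 0.4x_S.
The best-response slope dx_G/dx_S = −0.4 < 0: the reaction function is downward-sloping, so the choices are strategic substitutes.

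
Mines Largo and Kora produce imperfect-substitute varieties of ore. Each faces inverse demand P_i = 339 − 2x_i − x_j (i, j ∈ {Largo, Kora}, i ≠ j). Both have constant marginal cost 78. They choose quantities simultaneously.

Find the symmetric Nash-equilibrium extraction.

52.2

Mine Largo's profit: π = x_{Largo}(339 − 2x_{Largo} − x_{Kora}) − 78x_{Largo}.
∂π/∂x_{Largo} = 261 − 4x_{Largo} − x_{Kora} = 0 ⇒ x_{Largo} = 65.25 − 0.25x_{Kora}.
By symmetry x_{Kora} = x_{Largo}; substituting into the reaction function, 1.25x_{Largo} = 65.25 and x_{Largo} = 52.2.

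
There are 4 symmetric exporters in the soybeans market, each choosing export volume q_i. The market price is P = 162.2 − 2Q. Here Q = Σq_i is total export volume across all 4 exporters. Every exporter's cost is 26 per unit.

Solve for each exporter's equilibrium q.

13.62

A representative exporter's profit is π_i = q_i(162.2 − 2Q) − 26q_i, with Q = q_i + Σ_{j≠i} q_j.
First-order condition: 136.2 − 4q_i − 2Σ_{j≠i} q_j = 0.
Imposing symmetry (q_j = q for all j) turns Σ_{j≠i} q_j into 3q, so 136.2 = 10q and q = 13.62.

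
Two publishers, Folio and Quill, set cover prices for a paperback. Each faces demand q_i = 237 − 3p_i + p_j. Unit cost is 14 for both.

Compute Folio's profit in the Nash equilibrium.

Folio's profit: π = (p_{Folio} − 14)(237 − 3p_{Folio} + p_{Quill}).
∂π/∂p_{Folio} = 279 − 6p_{Folio} + p_{Quill} = 0 ⇒ p_{Folio} = 46.5 + (1/6)p_{Quill}.
By symmetry p_{Quill} = p_{Folio}; substituting into the reaction function, (5/6)p_{Folio} = 46.5 and p_{Folio} = 55.8.
q_{Folio} = 237 − 3·55.8 + 55.8 = 125.4.
Profit = (55.8 − 14)·125.4 = 5241.72.

5241.72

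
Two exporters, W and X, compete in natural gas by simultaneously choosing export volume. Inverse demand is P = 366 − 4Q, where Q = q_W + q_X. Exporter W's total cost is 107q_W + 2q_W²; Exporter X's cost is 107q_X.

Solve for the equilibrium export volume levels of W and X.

Exporter W's profit: π = q_W(366 − 4(q_W + q_X)) − 107q_W − 2q_W².
∂π/∂q_W = 259 − 12q_W − 4q_X = 0, so q_W = 259/12 − (1/3)q_X.
For X: ∂π/∂q_X = 259 − 8q_X − 4q_W = 0 ⇒ q_X = 32.375 − 0.5q_W.
Substituting the second reaction function into the first: q_W = 259/12 − (1/3)(32.375 − 0.5q_W), which gives (5/6)q_W = 259/24 ⇒ q_W = 12.95.
Then q_X = 32.375 − 0.5·12.95 = 25.9.

12.95, 25.9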